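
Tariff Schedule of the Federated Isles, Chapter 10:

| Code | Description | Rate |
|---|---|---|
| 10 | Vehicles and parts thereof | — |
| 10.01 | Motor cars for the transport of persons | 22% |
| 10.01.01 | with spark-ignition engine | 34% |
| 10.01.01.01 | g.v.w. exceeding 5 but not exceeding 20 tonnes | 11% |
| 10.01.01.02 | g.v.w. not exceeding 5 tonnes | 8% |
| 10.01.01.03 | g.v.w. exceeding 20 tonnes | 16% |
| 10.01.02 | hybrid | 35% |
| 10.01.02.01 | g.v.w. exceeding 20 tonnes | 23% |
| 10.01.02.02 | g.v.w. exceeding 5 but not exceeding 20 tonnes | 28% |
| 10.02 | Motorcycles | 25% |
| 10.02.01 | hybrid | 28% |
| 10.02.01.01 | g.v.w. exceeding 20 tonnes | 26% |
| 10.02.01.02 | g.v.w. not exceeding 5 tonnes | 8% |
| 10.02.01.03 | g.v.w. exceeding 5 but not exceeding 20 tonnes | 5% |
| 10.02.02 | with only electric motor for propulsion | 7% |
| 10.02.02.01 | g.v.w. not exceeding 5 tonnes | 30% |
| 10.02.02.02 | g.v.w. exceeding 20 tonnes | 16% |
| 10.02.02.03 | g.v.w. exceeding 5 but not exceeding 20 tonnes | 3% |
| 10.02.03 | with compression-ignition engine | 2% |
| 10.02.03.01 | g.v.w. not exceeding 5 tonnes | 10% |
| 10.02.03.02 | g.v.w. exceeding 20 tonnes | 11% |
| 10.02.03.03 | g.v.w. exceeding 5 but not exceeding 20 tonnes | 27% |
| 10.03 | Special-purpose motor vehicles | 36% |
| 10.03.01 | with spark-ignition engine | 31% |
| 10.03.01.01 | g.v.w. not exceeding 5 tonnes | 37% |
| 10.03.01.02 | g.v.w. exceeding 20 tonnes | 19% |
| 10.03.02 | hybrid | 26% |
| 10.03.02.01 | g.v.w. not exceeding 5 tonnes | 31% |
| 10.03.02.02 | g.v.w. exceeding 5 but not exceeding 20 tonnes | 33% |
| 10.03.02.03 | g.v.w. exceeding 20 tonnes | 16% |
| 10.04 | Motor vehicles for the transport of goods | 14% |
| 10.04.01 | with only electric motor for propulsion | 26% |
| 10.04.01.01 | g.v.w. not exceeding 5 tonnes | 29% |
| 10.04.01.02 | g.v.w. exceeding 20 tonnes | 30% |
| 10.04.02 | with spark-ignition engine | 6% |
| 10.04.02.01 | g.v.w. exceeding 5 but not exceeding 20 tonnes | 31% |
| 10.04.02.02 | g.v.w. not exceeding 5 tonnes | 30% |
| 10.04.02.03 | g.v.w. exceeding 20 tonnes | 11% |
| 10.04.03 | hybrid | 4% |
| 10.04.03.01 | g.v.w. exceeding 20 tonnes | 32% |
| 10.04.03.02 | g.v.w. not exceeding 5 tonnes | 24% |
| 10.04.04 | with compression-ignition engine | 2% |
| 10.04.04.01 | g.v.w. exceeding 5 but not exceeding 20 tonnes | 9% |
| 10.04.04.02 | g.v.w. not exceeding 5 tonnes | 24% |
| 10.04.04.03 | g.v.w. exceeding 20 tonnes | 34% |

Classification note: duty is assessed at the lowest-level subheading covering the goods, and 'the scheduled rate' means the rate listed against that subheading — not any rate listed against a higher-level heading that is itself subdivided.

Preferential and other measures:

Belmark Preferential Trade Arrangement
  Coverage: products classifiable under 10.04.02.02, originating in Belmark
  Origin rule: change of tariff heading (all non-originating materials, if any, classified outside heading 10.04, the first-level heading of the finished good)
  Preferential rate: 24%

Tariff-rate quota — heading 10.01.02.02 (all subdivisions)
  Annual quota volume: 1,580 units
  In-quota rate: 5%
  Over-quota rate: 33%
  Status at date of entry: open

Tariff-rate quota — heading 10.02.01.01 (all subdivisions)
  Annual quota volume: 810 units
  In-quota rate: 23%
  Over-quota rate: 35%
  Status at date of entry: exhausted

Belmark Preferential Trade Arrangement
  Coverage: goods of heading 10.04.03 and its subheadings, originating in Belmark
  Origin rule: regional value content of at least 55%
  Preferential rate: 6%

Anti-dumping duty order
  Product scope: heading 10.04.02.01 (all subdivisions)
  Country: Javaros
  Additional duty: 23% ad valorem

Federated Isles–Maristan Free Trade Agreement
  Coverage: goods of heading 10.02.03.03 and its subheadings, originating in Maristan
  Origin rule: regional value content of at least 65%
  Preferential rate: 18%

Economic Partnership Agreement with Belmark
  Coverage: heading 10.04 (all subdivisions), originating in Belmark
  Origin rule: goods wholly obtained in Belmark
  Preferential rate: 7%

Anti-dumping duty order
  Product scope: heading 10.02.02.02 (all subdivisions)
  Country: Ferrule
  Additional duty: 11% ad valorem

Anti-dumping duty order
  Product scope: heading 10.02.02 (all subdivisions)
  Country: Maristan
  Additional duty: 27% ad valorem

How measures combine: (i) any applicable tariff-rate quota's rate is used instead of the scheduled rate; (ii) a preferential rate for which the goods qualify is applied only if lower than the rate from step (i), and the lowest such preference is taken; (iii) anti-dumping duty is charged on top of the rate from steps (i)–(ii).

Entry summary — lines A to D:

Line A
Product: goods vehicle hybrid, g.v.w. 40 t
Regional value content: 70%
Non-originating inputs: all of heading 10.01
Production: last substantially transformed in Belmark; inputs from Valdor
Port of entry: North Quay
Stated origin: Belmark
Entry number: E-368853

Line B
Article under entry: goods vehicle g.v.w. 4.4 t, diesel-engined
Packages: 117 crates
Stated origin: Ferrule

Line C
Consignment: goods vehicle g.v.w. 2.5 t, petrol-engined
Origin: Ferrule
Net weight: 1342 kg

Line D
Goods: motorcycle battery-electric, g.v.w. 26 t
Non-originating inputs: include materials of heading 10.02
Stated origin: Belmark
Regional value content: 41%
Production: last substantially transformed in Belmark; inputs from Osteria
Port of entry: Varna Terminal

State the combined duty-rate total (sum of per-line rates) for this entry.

76%

Line A: goods vehicle → 10.04; hybrid → 10.04.03; g.v.w. 40 t → 10.04.03.01. Scheduled 32%. Belmark agreement on 10.04.02.02: 10.04.03.01 not covered; Belmark agreement on 10.04.03: RVC ≥ 55% → 6% available; Belmark agreement on 10.04: not wholly obtained; preferential 6%. → 6%.
Line B: goods vehicle → 10.04; diesel-engined → 10.04.04; g.v.w. 4.4 t → 10.04.04.02. Scheduled 24%. No special measure applies. → 24%.
Line C: goods vehicle → 10.04; petrol-engined → 10.04.02; g.v.w. 2.5 t → 10.04.02.02. Scheduled 30%. No special measure applies. → 30%.
Line D: motorcycle → 10.02; battery-electric → 10.02.02; g.v.w. 26 t → 10.02.02.02. Scheduled 16%. Belmark agreement on 10.04.02.02: 10.02.02.02 not covered; Belmark agreement on 10.04.03: 10.02.02.02 not covered; Belmark agreement on 10.04: 10.02.02.02 not covered. → 16%.
Sum: 6% + 24% + 30% + 16% = 76%.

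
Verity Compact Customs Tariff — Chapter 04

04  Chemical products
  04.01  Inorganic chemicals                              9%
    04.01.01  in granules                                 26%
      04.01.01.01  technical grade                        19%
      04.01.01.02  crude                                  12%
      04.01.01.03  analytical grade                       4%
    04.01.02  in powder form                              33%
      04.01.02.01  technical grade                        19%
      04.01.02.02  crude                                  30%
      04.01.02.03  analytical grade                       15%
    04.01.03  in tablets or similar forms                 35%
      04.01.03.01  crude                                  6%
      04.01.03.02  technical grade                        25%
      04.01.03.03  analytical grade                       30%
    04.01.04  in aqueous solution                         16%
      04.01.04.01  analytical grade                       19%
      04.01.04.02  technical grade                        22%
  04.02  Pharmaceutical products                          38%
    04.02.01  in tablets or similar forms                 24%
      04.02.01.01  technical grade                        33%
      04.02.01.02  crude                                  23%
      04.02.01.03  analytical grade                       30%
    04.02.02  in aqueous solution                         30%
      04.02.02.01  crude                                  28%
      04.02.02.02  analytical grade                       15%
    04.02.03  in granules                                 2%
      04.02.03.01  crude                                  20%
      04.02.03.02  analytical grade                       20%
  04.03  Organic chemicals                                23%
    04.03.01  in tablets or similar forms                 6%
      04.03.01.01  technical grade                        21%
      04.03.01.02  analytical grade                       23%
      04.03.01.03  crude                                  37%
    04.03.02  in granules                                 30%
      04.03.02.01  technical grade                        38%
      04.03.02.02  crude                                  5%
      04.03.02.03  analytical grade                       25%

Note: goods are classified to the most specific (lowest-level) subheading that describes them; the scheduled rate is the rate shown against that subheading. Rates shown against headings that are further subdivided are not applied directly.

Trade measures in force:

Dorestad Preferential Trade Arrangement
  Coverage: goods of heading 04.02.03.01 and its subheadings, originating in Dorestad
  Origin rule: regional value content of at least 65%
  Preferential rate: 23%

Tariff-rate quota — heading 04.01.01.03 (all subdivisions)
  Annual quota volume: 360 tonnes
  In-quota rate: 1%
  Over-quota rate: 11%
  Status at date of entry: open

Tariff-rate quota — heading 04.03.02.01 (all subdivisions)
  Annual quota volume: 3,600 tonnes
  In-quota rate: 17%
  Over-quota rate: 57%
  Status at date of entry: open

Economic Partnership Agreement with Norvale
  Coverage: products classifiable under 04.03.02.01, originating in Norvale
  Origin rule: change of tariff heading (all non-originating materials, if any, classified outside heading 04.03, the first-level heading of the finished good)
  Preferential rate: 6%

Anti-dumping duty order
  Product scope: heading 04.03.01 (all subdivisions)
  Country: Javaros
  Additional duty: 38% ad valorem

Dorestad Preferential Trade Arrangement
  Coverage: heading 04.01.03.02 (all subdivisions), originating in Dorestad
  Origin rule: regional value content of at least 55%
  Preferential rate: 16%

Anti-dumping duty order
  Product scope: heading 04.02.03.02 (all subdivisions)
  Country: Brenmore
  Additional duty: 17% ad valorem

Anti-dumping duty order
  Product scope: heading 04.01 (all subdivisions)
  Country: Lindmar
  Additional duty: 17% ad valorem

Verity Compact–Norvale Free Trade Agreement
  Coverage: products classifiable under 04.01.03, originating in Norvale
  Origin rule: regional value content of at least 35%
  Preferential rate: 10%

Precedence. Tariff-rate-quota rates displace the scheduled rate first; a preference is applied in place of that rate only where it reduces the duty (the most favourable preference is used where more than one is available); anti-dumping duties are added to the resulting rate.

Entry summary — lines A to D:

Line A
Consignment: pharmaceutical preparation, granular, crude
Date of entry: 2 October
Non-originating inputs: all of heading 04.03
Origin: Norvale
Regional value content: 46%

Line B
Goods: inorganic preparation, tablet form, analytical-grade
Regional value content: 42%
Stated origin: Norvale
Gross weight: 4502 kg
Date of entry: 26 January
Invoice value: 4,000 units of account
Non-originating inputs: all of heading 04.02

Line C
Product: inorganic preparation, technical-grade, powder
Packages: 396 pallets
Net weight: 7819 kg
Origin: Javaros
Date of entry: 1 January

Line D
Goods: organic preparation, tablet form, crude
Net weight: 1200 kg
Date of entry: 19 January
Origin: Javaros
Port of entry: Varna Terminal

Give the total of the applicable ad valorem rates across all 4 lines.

Line A: pharmaceutical → 04.02; granular → 04.02.03; crude → 04.02.03.01. Scheduled 20%. Norvale agreement on 04.03.02.01: 04.02.03.01 not covered; Norvale agreement on 04.01.03: 04.02.03.01 not covered. → 20%.
Line B: inorganic → 04.01; tablet form → 04.01.03; analytical-grade → 04.01.03.03. Scheduled 30%. Norvale agreement on 04.03.02.01: 04.01.03.03 not covered; Norvale agreement on 04.01.03: RVC ≥ 35% → 10% available; preferential 10%. → 10%.
Line C: inorganic → 04.01; powder → 04.01.02; technical-grade → 04.01.02.01. Scheduled 19%. No special measure applies. → 19%.
Line D: organic → 04.03; tablet form → 04.03.01; crude → 04.03.01.03. Scheduled 37%. anti-dumping (Javaros, 04.03.01): +38%; total 37% + 38% = 75%. → 75%.
Sum: 20% + 10% + 19% + 75% = 124%.

124%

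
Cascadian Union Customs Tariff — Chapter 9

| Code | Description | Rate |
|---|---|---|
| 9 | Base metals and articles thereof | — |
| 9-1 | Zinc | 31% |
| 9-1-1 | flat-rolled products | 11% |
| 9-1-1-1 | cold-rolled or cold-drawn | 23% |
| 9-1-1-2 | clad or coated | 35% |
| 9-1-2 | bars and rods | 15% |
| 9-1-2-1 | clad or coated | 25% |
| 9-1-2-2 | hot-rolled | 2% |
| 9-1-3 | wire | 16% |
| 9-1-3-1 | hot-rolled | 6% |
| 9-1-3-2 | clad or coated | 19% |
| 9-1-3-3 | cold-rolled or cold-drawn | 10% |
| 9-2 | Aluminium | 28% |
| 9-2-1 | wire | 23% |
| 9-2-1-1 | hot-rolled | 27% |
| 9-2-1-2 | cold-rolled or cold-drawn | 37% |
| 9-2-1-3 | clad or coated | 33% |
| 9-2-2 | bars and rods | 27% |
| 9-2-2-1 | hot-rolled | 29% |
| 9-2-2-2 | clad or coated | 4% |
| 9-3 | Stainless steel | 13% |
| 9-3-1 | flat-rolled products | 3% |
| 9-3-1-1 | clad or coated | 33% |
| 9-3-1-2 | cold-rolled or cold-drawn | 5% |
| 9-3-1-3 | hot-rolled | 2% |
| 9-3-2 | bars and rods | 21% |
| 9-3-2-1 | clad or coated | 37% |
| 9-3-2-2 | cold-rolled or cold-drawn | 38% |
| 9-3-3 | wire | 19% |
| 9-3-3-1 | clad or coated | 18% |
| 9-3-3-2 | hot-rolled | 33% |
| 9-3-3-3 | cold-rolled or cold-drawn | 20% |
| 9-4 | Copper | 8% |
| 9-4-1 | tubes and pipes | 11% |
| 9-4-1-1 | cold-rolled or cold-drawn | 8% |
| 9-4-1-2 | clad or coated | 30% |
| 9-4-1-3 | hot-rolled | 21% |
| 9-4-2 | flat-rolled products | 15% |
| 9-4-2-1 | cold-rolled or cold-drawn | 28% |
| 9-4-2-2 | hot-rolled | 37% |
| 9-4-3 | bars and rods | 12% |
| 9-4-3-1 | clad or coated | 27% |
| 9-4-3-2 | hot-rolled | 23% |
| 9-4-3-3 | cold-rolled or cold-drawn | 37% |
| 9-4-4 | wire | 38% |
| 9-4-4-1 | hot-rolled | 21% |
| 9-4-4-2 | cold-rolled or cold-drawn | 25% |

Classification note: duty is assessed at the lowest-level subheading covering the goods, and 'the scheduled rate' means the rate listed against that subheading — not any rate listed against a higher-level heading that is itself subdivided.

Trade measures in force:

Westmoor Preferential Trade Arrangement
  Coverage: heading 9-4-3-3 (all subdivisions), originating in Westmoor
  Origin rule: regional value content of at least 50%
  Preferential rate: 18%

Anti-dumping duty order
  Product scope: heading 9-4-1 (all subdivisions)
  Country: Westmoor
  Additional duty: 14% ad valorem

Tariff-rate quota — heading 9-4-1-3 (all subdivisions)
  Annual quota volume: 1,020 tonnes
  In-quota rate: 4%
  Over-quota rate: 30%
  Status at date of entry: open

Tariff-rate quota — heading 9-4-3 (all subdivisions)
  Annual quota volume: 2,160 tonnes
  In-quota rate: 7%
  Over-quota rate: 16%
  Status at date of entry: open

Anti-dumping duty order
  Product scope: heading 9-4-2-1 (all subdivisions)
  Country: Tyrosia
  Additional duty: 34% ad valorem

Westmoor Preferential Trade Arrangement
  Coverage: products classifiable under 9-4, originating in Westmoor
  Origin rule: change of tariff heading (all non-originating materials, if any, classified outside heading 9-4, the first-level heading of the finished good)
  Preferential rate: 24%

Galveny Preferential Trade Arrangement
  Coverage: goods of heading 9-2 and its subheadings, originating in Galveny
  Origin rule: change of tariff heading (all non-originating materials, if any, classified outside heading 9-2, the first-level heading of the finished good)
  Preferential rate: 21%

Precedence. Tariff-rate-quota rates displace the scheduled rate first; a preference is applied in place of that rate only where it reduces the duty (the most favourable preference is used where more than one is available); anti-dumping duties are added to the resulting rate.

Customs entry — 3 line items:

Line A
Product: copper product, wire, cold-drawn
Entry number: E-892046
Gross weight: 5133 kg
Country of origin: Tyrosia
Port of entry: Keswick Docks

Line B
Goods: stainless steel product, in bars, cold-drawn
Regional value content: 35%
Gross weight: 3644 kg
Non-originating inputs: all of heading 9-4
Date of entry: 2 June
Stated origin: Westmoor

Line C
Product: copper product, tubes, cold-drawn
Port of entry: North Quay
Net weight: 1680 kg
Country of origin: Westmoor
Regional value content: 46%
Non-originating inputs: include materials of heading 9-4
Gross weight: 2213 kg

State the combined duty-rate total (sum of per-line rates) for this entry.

Line A: copper → 9-4; wire → 9-4-4; cold-drawn → 9-4-4-2. Scheduled 25%. No special measure applies. → 25%.
Line B: stainless steel → 9-3; in bars → 9-3-2; cold-drawn → 9-3-2-2. Scheduled 38%. Westmoor agreement on 9-4-3-3: 9-3-2-2 not covered; Westmoor agreement on 9-4: 9-3-2-2 not covered. → 38%.
Line C: copper → 9-4; tubes → 9-4-1; cold-drawn → 9-4-1-1. Scheduled 8%. Westmoor agreement on 9-4-3-3: 9-4-1-1 not covered; Westmoor agreement on 9-4: CTH not met; anti-dumping (Westmoor, 9-4-1): +14%; total 8% + 14% = 22%. → 22%.
Sum: 25% + 38% + 22% = 85%.

85%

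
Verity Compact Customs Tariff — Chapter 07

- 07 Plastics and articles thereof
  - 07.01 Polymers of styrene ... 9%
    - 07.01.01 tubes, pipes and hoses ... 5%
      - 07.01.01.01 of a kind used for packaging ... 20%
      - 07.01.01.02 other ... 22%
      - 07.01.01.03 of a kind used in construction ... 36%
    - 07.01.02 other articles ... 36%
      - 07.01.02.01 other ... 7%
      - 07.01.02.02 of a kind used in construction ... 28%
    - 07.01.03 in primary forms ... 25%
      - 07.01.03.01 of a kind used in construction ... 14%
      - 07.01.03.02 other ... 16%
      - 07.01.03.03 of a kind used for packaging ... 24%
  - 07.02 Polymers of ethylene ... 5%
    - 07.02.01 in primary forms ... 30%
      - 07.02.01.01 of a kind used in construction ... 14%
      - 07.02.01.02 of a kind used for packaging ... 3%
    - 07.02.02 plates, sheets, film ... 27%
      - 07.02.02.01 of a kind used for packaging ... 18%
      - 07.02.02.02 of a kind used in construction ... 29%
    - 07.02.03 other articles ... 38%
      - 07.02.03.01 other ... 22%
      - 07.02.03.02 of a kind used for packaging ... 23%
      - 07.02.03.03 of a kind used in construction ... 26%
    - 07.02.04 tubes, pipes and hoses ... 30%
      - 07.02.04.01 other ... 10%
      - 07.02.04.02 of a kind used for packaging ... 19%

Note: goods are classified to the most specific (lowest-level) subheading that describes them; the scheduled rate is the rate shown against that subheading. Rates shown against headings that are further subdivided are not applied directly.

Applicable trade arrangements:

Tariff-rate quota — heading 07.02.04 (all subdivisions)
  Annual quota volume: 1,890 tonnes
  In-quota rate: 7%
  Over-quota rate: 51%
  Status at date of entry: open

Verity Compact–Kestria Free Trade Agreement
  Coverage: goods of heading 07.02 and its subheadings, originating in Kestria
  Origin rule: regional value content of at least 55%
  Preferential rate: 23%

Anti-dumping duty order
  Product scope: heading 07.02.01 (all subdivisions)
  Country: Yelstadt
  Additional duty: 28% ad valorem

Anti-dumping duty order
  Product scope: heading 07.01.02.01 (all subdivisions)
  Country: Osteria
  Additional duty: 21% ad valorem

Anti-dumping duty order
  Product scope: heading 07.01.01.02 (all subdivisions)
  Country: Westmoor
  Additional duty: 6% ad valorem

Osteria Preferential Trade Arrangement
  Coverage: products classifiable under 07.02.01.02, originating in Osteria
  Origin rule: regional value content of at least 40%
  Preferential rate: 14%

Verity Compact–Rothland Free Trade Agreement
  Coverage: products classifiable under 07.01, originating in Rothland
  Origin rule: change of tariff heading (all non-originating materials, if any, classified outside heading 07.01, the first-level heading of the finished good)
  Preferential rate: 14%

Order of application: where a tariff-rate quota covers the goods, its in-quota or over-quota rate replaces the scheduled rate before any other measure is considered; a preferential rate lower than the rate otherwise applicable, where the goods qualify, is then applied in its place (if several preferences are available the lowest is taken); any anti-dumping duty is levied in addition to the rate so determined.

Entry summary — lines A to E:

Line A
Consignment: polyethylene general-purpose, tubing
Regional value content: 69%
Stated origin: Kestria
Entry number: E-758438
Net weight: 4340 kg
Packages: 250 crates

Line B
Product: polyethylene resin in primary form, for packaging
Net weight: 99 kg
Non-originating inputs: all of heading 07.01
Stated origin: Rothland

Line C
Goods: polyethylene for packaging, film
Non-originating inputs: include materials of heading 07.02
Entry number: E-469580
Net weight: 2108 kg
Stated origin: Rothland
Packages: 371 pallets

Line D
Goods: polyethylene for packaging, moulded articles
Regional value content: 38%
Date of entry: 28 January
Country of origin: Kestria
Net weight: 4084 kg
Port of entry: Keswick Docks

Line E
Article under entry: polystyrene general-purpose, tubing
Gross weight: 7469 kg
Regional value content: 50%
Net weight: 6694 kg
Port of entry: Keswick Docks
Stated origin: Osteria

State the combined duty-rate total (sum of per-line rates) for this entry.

73%

Line A: polyethylene → 07.02; tubing → 07.02.04; general-purpose → 07.02.04.01. Scheduled 10%. quota on 07.02.04 open → in-quota 7%; Kestria agreement on 07.02: RVC ≥ 55% → 23% available; preference 23% not lower than 7% → no reduction. → 7%.
Line B: polyethylene → 07.02; resin in primary form → 07.02.01; for packaging → 07.02.01.02. Scheduled 3%. Rothland agreement on 07.01: 07.02.01.02 not covered. → 3%.
Line C: polyethylene → 07.02; film → 07.02.02; for packaging → 07.02.02.01. Scheduled 18%. Rothland agreement on 07.01: 07.02.02.01 not covered. → 18%.
Line D: polyethylene → 07.02; moulded articles → 07.02.03; for packaging → 07.02.03.02. Scheduled 23%. Kestria agreement on 07.02: RVC < 55%. → 23%.
Line E: polystyrene → 07.01; tubing → 07.01.01; general-purpose → 07.01.01.02. Scheduled 22%. Osteria agreement on 07.02.01.02: 07.01.01.02 not covered. → 22%.
Sum: 7% + 3% + 18% + 23% + 22% = 73%.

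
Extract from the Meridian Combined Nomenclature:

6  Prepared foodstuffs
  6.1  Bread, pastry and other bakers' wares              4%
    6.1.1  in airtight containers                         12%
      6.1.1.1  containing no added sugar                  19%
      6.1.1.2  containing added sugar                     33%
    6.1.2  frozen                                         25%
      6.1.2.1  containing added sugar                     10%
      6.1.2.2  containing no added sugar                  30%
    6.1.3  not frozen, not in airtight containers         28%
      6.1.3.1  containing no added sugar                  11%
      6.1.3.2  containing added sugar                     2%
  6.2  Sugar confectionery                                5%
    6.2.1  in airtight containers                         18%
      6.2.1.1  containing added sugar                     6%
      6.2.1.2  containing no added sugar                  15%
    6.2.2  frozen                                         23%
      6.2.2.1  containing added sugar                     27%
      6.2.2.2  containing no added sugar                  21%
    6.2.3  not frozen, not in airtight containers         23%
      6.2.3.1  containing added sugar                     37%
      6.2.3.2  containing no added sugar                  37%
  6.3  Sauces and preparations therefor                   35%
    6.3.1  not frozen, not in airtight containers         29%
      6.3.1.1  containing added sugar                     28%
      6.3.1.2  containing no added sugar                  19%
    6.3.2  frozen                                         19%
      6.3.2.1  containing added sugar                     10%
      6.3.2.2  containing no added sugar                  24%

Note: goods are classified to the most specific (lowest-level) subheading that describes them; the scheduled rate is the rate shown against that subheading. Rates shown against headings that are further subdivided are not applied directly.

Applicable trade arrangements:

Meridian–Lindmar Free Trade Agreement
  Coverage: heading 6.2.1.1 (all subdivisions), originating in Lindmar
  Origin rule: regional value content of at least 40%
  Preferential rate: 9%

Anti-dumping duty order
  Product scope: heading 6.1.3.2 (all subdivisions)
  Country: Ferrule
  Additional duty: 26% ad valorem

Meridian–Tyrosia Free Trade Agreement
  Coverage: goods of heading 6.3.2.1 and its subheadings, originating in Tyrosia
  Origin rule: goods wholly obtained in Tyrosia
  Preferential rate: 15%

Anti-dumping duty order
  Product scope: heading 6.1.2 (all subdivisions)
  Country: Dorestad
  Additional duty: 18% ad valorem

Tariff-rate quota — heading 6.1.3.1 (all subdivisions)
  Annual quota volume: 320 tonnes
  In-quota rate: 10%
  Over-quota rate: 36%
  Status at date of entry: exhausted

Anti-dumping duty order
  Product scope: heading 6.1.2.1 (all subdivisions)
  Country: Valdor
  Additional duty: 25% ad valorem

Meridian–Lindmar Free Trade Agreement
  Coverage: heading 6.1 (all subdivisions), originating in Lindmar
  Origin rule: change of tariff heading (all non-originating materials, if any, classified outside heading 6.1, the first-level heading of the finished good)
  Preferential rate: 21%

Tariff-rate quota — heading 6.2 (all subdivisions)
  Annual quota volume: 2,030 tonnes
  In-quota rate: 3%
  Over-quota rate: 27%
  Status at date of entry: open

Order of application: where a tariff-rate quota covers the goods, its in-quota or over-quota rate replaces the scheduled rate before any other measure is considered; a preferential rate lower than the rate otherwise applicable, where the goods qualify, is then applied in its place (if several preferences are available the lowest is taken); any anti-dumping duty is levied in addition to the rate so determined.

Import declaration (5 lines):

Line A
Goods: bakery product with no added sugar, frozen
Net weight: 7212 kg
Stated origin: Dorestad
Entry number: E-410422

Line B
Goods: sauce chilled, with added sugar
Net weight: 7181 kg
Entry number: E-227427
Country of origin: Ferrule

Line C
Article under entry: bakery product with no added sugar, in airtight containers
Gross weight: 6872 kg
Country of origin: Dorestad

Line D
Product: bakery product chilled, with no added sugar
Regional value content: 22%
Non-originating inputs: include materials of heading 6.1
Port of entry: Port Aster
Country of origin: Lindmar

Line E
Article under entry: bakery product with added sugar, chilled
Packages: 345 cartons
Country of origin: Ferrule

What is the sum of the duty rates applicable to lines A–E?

159%

Line A: bakery product → 6.1; frozen → 6.1.2; with no added sugar → 6.1.2.2. Scheduled 30%. anti-dumping (Dorestad, 6.1.2): +18%; total 30% + 18% = 48%. → 48%.
Line B: sauce → 6.3; chilled → 6.3.1; with added sugar → 6.3.1.1. Scheduled 28%. No special measure applies. → 28%.
Line C: bakery product → 6.1; in airtight containers → 6.1.1; with no added sugar → 6.1.1.1. Scheduled 19%. No special measure applies. → 19%.
Line D: bakery product → 6.1; chilled → 6.1.3; with no added sugar → 6.1.3.1. Scheduled 11%. quota on 6.1.3.1 exhausted → over-quota 36%; Lindmar agreement on 6.2.1.1: 6.1.3.1 not covered; Lindmar agreement on 6.1: CTH not met. → 36%.
Line E: bakery product → 6.1; chilled → 6.1.3; with added sugar → 6.1.3.2. Scheduled 2%. anti-dumping (Ferrule, 6.1.3.2): +26%; total 2% + 26% = 28%. → 28%.
Sum: 48% + 28% + 19% + 36% + 28% = 159%.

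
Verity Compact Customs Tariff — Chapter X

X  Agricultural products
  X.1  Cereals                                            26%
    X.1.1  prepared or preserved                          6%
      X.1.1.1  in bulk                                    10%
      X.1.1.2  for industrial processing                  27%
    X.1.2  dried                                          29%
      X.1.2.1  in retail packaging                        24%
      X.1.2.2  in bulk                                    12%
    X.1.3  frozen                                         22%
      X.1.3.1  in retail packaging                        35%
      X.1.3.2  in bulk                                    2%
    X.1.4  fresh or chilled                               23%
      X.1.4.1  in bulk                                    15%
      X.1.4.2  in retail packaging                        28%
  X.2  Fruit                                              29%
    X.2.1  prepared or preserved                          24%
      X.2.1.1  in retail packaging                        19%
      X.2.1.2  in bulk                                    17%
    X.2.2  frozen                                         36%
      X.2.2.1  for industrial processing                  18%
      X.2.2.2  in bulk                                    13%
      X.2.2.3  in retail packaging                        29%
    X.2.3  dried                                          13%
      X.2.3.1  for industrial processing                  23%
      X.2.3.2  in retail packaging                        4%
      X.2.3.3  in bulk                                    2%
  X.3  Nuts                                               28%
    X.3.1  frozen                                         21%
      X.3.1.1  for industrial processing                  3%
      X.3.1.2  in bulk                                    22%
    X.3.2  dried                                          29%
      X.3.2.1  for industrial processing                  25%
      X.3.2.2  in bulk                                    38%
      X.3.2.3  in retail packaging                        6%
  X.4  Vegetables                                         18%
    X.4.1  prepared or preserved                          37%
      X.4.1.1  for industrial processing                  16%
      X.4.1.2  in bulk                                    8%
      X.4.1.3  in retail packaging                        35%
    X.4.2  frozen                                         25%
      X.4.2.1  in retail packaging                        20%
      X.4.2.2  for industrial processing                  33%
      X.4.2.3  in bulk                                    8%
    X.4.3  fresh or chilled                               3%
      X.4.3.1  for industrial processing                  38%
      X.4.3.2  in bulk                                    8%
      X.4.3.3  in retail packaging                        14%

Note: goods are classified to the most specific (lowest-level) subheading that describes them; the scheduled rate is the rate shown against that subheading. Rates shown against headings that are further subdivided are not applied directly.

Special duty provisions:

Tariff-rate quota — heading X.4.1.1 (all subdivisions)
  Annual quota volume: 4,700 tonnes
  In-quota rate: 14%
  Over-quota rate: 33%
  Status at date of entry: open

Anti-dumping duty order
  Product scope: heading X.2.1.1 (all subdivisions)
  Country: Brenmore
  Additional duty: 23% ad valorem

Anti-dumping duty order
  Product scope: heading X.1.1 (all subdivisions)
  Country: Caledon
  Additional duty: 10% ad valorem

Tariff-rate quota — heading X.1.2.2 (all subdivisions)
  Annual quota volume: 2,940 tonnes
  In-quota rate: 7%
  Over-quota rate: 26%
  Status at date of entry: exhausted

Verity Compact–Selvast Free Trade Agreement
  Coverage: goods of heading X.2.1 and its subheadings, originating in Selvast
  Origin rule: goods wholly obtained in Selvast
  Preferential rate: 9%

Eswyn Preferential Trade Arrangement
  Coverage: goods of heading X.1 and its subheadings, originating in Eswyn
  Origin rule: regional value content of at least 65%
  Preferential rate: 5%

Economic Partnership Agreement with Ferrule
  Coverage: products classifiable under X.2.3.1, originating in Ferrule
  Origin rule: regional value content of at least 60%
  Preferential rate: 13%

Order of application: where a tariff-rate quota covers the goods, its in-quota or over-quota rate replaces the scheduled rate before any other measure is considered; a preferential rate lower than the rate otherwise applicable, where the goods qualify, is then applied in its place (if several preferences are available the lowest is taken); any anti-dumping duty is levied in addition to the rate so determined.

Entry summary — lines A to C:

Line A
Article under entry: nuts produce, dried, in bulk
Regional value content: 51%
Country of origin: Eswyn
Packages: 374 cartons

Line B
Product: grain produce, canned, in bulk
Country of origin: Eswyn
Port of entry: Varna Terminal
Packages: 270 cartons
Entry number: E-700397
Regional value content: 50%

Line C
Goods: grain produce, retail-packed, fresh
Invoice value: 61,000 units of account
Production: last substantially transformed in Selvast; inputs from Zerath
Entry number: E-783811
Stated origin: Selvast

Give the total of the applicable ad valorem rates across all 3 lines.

Line A: nuts → X.3; dried → X.3.2; in bulk → X.3.2.2. Scheduled 38%. Eswyn agreement on X.1: X.3.2.2 not covered. → 38%.
Line B: grain → X.1; canned → X.1.1; in bulk → X.1.1.1. Scheduled 10%. Eswyn agreement on X.1: RVC < 65%. → 10%.
Line C: grain → X.1; fresh → X.1.4; retail-packed → X.1.4.2. Scheduled 28%. Selvast agreement on X.2.1: X.1.4.2 not covered. → 28%.
Sum: 38% + 10% + 28% = 76%.

76%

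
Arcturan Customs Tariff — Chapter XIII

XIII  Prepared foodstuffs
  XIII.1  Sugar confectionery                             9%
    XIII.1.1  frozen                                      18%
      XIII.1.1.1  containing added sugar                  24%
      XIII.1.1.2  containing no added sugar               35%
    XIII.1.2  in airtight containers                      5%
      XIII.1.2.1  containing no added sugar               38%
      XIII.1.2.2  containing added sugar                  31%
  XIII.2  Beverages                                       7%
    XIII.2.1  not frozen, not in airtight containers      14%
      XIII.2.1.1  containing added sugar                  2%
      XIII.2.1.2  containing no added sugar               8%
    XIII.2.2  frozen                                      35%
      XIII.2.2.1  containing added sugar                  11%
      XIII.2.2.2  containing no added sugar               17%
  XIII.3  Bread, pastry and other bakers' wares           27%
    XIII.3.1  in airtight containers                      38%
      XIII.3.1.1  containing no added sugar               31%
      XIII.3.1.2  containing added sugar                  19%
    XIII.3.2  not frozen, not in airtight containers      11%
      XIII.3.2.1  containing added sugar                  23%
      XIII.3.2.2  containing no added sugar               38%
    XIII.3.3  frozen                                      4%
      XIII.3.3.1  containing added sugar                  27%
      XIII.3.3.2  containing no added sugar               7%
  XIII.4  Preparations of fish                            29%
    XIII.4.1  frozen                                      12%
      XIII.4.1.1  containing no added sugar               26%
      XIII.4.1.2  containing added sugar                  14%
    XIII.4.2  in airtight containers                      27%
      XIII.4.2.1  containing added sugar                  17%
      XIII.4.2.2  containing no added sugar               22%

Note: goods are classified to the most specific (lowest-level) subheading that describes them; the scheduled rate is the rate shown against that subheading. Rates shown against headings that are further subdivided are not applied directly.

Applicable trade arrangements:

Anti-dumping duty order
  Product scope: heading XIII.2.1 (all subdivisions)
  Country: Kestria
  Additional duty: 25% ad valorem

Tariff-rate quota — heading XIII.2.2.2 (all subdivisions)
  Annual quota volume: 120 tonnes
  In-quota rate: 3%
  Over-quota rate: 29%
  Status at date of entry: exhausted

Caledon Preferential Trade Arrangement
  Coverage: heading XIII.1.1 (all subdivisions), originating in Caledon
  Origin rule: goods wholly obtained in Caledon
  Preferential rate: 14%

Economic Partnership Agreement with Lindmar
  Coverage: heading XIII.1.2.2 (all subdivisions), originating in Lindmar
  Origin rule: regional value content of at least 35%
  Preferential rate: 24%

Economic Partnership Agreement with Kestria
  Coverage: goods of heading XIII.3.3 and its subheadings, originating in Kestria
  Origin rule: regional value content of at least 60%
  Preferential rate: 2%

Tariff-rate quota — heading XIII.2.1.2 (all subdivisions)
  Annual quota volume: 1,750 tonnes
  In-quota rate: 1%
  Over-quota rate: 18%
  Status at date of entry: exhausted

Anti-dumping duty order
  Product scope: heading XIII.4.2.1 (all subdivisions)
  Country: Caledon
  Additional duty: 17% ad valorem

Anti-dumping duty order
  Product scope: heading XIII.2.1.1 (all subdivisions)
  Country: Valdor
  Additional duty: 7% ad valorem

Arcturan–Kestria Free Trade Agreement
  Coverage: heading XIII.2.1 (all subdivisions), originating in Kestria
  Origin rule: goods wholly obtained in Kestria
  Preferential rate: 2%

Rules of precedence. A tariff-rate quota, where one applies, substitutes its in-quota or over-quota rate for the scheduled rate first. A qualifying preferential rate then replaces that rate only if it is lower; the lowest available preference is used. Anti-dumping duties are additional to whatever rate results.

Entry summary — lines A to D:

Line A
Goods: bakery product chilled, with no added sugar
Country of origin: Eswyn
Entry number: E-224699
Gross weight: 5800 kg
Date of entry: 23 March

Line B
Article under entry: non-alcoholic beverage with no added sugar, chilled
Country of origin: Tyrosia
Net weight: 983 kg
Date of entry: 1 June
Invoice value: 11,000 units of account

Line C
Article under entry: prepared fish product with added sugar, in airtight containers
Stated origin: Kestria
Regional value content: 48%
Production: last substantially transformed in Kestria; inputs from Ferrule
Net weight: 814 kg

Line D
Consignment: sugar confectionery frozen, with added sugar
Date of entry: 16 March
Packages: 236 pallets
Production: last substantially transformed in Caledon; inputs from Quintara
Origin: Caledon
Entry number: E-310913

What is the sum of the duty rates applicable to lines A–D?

Line A: bakery product → XIII.3; chilled → XIII.3.2; with no added sugar → XIII.3.2.2. Scheduled 38%. No special measure applies. → 38%.
Line B: non-alcoholic beverage → XIII.2; chilled → XIII.2.1; with no added sugar → XIII.2.1.2. Scheduled 8%. quota on XIII.2.1.2 exhausted → over-quota 18%. → 18%.
Line C: prepared fish product → XIII.4; in airtight containers → XIII.4.2; with added sugar → XIII.4.2.1. Scheduled 17%. Kestria agreement on XIII.3.3: XIII.4.2.1 not covered; Kestria agreement on XIII.2.1: XIII.4.2.1 not covered. → 17%.
Line D: sugar confectionery → XIII.1; frozen → XIII.1.1; with added sugar → XIII.1.1.1. Scheduled 24%. Caledon agreement on XIII.1.1: not wholly obtained. → 24%.
Sum: 38% + 18% + 17% + 24% = 97%.

97%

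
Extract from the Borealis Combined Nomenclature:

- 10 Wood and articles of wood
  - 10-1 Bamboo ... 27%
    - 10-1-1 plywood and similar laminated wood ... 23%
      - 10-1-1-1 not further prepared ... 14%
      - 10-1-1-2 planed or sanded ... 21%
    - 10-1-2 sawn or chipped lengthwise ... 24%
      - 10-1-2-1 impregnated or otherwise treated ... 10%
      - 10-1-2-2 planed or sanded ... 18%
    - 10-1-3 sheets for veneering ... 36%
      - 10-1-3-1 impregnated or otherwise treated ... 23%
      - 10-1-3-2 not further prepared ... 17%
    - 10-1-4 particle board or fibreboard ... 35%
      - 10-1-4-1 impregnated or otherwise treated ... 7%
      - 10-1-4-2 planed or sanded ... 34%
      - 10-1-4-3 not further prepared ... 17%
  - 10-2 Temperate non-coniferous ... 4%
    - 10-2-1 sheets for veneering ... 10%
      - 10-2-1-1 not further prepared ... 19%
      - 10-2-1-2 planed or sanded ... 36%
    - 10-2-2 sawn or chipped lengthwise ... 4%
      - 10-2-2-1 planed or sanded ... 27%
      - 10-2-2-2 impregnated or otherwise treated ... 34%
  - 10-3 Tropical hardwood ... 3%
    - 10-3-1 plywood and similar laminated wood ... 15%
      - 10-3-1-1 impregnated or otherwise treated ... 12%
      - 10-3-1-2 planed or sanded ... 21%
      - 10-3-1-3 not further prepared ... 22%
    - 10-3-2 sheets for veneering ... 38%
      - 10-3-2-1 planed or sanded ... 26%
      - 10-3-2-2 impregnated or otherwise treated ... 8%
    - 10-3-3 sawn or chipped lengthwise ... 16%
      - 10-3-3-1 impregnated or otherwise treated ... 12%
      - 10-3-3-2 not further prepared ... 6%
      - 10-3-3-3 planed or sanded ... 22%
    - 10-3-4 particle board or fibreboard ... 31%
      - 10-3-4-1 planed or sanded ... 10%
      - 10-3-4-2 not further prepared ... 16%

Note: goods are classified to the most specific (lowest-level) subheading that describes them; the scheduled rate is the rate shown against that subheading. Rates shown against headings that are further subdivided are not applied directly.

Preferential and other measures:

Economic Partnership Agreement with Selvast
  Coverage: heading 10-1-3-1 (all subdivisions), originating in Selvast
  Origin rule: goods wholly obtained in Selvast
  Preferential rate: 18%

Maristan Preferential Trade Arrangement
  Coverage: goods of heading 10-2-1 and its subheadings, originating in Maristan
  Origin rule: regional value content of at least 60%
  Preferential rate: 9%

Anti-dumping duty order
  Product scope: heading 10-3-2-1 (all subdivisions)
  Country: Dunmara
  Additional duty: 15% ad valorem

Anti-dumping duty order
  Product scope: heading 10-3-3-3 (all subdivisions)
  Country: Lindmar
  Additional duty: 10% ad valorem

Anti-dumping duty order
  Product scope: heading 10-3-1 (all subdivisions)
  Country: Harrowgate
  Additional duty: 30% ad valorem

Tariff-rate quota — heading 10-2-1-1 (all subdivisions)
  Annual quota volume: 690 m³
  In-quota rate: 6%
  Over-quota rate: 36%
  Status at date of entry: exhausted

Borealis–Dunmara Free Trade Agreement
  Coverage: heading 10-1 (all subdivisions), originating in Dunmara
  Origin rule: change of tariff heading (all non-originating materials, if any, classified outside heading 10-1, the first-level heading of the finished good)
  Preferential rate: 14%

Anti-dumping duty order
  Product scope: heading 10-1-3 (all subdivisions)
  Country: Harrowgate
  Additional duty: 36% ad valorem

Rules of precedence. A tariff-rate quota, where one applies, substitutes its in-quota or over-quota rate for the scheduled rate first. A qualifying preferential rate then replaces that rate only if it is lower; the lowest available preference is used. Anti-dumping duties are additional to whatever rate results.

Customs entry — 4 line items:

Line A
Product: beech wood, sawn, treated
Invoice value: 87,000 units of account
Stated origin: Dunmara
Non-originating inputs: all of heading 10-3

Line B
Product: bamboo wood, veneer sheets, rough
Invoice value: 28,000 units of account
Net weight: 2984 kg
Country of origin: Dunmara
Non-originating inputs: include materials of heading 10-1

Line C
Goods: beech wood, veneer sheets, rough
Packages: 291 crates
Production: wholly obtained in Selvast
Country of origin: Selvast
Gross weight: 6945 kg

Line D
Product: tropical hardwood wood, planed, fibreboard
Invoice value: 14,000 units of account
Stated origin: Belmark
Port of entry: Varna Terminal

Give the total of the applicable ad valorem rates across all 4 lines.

97%

Line A: beech → 10-2; sawn → 10-2-2; treated → 10-2-2-2. Scheduled 34%. Dunmara agreement on 10-1: 10-2-2-2 not covered. → 34%.
Line B: bamboo → 10-1; veneer sheets → 10-1-3; rough → 10-1-3-2. Scheduled 17%. Dunmara agreement on 10-1: CTH not met. → 17%.
Line C: beech → 10-2; veneer sheets → 10-2-1; rough → 10-2-1-1. Scheduled 19%. quota on 10-2-1-1 exhausted → over-quota 36%; Selvast agreement on 10-1-3-1: 10-2-1-1 not covered. → 36%.
Line D: tropical hardwood → 10-3; fibreboard → 10-3-4; planed → 10-3-4-1. Scheduled 10%. No special measure applies. → 10%.
Sum: 34% + 17% + 36% + 10% = 97%.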